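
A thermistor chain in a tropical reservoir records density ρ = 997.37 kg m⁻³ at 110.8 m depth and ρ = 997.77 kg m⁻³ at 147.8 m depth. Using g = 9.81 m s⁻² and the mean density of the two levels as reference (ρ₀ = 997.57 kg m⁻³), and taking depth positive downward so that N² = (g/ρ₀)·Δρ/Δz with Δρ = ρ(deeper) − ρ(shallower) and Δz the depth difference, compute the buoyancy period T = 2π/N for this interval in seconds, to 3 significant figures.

609 s

Δρ = 997.77 − 997.37 = 0.40 kg m⁻³ over Δz = 147.8 − 110.8 = 37 m.
N² = (9.81/997.57) × (0.40/37) = 1.0631 × 10⁻⁴ s⁻².
N = √(1.0631 × 10⁻⁴) = 0.010311 rad s⁻¹, so T = 2π/N = 609.37 s ≈ 609 s.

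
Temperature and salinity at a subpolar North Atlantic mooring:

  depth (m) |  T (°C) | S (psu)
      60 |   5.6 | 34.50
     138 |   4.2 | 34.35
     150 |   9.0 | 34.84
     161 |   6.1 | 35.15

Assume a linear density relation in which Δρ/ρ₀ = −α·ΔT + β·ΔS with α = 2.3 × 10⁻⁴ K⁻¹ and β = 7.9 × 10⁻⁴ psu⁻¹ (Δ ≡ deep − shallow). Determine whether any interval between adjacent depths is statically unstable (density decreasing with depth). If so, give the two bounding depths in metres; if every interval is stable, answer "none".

Evaluate Δρ/ρ₀ = −αΔT + βΔS across each adjacent pair:
  60–138 m: −αΔT+βΔS = −(2.3 × 10⁻⁴)(-1.4)+(7.9 × 10⁻⁴)(-0.15) = 2.0 × 10⁻⁴ → stable
  138–150 m: −αΔT+βΔS = −(2.3 × 10⁻⁴)(+4.8)+(7.9 × 10⁻⁴)(+0.49) = -7.2 × 10⁻⁴ → UNSTABLE
  150–161 m: −αΔT+βΔS = −(2.3 × 10⁻⁴)(-2.9)+(7.9 × 10⁻⁴)(+0.31) = 9.1 × 10⁻⁴ → stable
The 138–150 m interval has Δρ < 0: lighter water underlies denser water.

138–150 m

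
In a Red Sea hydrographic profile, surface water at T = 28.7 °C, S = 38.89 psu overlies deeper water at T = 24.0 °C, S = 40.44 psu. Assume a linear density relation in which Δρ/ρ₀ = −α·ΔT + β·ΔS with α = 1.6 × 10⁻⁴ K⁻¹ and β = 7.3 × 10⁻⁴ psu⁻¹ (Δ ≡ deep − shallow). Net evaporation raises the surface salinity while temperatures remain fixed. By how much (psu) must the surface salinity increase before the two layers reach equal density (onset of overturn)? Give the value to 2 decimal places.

2.58 psu

Neutral buoyancy requires −α(T_deep − T_surf) + β(S_deep − S_surf′) = 0.
S_surf′ = S_deep − (α/β)·ΔT = 40.44 − (1.6 × 10⁻⁴/7.3 × 10⁻⁴)·(-4.7) = 41.4701 psu.
Increase required: 41.4701 − 38.89 = 2.5801 psu.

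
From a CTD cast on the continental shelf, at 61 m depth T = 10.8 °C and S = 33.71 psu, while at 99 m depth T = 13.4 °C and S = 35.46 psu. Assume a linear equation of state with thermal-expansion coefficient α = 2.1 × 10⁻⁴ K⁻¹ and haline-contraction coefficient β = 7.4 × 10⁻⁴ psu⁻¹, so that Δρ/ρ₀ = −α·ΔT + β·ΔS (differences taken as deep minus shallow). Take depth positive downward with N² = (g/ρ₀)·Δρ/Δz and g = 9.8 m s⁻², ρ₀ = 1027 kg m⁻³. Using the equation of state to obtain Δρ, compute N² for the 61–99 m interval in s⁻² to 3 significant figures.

1.93 × 10⁻⁴ s⁻²

ΔT = +2.6 K, ΔS = +1.75 psu (deep − shallow).
Δρ/ρ₀ = −αΔT + βΔS = -5.46 × 10⁻⁴ + 1.295 × 10⁻³ = 7.49 × 10⁻⁴, so Δρ ≈ 0.7692 kg m⁻³.
N² = (g/ρ₀)·Δρ/Δz = g·(Δρ/ρ₀)/Δz = 9.8 × 7.49 × 10⁻⁴ / 38 = 1.9316 × 10⁻⁴ s⁻² ≈ 1.93 × 10⁻⁴ s⁻².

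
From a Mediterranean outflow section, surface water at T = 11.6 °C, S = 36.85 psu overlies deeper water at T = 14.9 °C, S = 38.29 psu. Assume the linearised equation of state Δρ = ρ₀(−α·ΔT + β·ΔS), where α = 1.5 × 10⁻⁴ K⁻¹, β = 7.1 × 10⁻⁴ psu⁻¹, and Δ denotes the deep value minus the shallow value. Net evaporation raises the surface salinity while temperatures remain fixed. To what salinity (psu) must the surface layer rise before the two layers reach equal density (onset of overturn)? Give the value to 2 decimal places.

37.59 psu

Neutral buoyancy requires −α(T_deep − T_surf) + β(S_deep − S_surf′) = 0.
S_surf′ = S_deep − (α/β)·ΔT = 38.29 − (1.5 × 10⁻⁴/7.1 × 10⁻⁴)·(+3.3) = 37.5928 psu.
Increase required: 37.5928 − 36.85 = 0.7428 psu.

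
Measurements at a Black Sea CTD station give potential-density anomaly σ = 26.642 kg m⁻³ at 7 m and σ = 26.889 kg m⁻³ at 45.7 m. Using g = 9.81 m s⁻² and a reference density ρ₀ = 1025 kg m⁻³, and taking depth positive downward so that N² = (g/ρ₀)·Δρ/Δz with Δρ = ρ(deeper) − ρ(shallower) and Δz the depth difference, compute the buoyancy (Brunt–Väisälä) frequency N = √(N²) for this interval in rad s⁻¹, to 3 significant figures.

Δρ = 1026.889 − 1026.642 = 0.247 kg m⁻³ over Δz = 45.7 − 7 = 38.7 m.
N² = (9.81/1025) × (0.247/38.7) = 6.1085 × 10⁻⁵ s⁻².
N = √(6.1085 × 10⁻⁵) = 7.8157 × 10⁻³ rad s⁻¹ ≈ 7.82 × 10⁻³ rad s⁻¹.
Since Δρ > 0 the layer is stably stratified.

7.82 × 10⁻³ rad s⁻¹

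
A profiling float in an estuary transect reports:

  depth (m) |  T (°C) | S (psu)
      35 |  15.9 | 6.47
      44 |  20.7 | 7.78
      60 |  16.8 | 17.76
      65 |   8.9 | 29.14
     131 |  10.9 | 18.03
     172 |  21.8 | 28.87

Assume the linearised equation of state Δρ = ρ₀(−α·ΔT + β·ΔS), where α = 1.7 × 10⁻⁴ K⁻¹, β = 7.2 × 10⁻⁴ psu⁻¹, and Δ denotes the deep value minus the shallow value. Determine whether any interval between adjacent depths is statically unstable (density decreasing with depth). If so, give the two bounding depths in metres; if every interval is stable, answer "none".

Evaluate Δρ/ρ₀ = −αΔT + βΔS across each adjacent pair:
  35–44 m: −αΔT+βΔS = −(1.7 × 10⁻⁴)(+4.8)+(7.2 × 10⁻⁴)(+1.31) = 1.3 × 10⁻⁴ → stable
  44–60 m: −αΔT+βΔS = −(1.7 × 10⁻⁴)(-3.9)+(7.2 × 10⁻⁴)(+9.98) = 7.8 × 10⁻³ → stable
  60–65 m: −αΔT+βΔS = −(1.7 × 10⁻⁴)(-7.9)+(7.2 × 10⁻⁴)(+11.38) = 9.5 × 10⁻³ → stable
  65–131 m: −αΔT+βΔS = −(1.7 × 10⁻⁴)(+2.0)+(7.2 × 10⁻⁴)(-11.11) = -8.3 × 10⁻³ → UNSTABLE
  131–172 m: −αΔT+βΔS = −(1.7 × 10⁻⁴)(+10.9)+(7.2 × 10⁻⁴)(+10.84) = 6.0 × 10⁻³ → stable
The 65–131 m interval has Δρ < 0: lighter water underlies denser water.

65–131 m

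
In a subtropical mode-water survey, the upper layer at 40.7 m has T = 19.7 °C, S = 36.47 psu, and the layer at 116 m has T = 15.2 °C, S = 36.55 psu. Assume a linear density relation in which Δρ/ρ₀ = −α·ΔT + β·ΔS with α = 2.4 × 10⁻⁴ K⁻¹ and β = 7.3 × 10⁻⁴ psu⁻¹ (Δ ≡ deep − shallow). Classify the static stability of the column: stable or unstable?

stable

ΔT = 15.2 − 19.7 = -4.5 K and ΔS = 36.55 − 36.47 = +0.08 psu (deep − shallow).
−αΔT = 1.08 × 10⁻³; βΔS = 5.84 × 10⁻⁵; sum Δρ/ρ₀ = 1.1384 × 10⁻³.
Δρ/ρ₀ > 0, so Δρ > 0: deeper water is denser → statically stable.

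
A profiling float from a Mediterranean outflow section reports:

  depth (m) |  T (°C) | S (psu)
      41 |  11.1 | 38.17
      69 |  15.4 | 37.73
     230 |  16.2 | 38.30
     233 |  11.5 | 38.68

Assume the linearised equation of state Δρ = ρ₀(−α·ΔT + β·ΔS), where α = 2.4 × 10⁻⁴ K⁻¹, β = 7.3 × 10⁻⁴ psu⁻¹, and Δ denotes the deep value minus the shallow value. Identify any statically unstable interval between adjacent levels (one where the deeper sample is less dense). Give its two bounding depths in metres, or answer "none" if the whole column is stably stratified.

Evaluate Δρ/ρ₀ = −αΔT + βΔS across each adjacent pair:
  41–69 m: −αΔT+βΔS = −(2.4 × 10⁻⁴)(+4.3)+(7.3 × 10⁻⁴)(-0.44) = -1.4 × 10⁻³ → UNSTABLE
  69–230 m: −αΔT+βΔS = −(2.4 × 10⁻⁴)(+0.8)+(7.3 × 10⁻⁴)(+0.57) = 2.2 × 10⁻⁴ → stable
  230–233 m: −αΔT+βΔS = −(2.4 × 10⁻⁴)(-4.7)+(7.3 × 10⁻⁴)(+0.38) = 1.4 × 10⁻³ → stable
The 41–69 m interval has Δρ < 0: lighter water underlies denser water.

41–69 m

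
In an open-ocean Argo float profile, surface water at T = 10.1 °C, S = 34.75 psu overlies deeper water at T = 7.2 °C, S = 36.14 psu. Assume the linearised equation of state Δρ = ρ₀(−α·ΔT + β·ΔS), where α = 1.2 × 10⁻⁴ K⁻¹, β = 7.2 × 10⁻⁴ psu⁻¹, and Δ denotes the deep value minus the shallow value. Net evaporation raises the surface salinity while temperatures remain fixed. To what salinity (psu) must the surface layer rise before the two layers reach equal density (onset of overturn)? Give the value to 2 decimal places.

36.62 psu

Neutral buoyancy requires −α(T_deep − T_surf) + β(S_deep − S_surf′) = 0.
S_surf′ = S_deep − (α/β)·ΔT = 36.14 − (1.2 × 10⁻⁴/7.2 × 10⁻⁴)·(-2.9) = 36.6233 psu.
Increase required: 36.6233 − 34.75 = 1.8733 psu.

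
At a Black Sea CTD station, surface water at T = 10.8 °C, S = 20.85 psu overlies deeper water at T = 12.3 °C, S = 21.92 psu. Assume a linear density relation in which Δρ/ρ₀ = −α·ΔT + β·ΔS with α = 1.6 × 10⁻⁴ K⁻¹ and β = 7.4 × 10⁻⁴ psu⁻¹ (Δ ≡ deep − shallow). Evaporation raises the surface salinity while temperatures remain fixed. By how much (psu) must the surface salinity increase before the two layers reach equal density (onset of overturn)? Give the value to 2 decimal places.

Neutral buoyancy requires −α(T_deep − T_surf) + β(S_deep − S_surf′) = 0.
S_surf′ = S_deep − (α/β)·ΔT = 21.92 − (1.6 × 10⁻⁴/7.4 × 10⁻⁴)·(+1.5) = 21.5957 psu.
Increase required: 21.5957 − 20.85 = 0.7457 psu.

0.75 psu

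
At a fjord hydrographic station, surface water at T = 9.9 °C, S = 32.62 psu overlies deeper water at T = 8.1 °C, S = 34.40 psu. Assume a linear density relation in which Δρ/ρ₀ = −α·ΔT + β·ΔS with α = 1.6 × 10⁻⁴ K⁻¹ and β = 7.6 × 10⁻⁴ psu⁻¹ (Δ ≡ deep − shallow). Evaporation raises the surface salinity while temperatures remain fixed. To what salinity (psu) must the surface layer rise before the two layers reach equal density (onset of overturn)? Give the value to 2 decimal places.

34.78 psu

Neutral buoyancy requires −α(T_deep − T_surf) + β(S_deep − S_surf′) = 0.
S_surf′ = S_deep − (α/β)·ΔT = 34.40 − (1.6 × 10⁻⁴/7.6 × 10⁻⁴)·(-1.8) = 34.7789 psu.
Increase required: 34.7789 − 32.62 = 2.1589 psu.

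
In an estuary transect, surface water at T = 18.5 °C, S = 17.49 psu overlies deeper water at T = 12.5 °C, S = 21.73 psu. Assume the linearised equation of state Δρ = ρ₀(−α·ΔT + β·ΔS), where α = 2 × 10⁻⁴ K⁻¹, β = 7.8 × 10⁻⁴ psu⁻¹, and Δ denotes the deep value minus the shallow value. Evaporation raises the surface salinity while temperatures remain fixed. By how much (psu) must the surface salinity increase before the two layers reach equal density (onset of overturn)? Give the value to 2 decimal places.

5.78 psu

Neutral buoyancy requires −α(T_deep − T_surf) + β(S_deep − S_surf′) = 0.
S_surf′ = S_deep − (α/β)·ΔT = 21.73 − (2 × 10⁻⁴/7.8 × 10⁻⁴)·(-6.0) = 23.2685 psu.
Increase required: 23.2685 − 17.49 = 5.7785 psu.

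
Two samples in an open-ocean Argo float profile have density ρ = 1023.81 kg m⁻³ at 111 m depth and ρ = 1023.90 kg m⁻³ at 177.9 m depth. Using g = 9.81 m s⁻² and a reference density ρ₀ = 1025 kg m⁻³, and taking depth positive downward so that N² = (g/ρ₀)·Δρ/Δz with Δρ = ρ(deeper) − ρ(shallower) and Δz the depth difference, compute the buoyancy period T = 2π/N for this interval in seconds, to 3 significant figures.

Δρ = 1023.90 − 1023.81 = 0.09 kg m⁻³ over Δz = 177.9 − 111 = 66.9 m.
N² = (9.81/1025) × (0.09/66.9) = 1.2875 × 10⁻⁵ s⁻².
N = √(1.2875 × 10⁻⁵) = 3.5882 × 10⁻³ rad s⁻¹, so T = 2π/N = 1.7511 × 10³ s ≈ 1.75 × 10³ s.

1.75 × 10³ s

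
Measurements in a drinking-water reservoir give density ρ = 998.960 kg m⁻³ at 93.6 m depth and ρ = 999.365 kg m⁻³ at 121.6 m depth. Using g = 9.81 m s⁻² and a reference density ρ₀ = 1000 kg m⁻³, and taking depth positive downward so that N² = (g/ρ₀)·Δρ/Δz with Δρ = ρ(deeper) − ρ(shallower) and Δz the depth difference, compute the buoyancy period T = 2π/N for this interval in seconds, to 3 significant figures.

Δρ = 999.365 − 998.960 = 0.405 kg m⁻³ over Δz = 121.6 − 93.6 = 28 m.
N² = (9.81/1000) × (0.405/28) = 1.4189 × 10⁻⁴ s⁻².
N = √(1.4189 × 10⁻⁴) = 0.011912 rad s⁻¹, so T = 2π/N = 527.47 s ≈ 527 s.

527 s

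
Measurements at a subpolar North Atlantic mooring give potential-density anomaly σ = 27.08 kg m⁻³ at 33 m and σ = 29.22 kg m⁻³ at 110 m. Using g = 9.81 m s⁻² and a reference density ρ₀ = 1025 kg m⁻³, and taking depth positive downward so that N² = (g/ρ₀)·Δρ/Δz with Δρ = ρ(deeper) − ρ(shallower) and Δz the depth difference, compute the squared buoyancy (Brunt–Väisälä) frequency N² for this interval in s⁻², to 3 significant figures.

2.66 × 10⁻⁴ s⁻²

Δρ = 1029.22 − 1027.08 = 2.14 kg m⁻³ over Δz = 110 − 33 = 77 m.
N² = (9.81/1025) × (2.14/77) = 2.6599 × 10⁻⁴ s⁻² ≈ 2.66 × 10⁻⁴ s⁻².
Since Δρ > 0 the layer is stably stratified.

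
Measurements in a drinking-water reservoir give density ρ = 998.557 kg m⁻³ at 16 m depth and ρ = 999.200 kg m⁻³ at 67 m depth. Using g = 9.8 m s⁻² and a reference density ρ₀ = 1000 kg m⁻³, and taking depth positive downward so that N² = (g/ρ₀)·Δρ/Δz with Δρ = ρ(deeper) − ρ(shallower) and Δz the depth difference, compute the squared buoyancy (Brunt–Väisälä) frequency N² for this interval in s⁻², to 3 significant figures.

1.24 × 10⁻⁴ s⁻²

Δρ = 999.200 − 998.557 = 0.643 kg m⁻³ over Δz = 67 − 16 = 51 m.
N² = (9.8/1000) × (0.643/51) = 1.2356 × 10⁻⁴ s⁻² ≈ 1.24 × 10⁻⁴ s⁻².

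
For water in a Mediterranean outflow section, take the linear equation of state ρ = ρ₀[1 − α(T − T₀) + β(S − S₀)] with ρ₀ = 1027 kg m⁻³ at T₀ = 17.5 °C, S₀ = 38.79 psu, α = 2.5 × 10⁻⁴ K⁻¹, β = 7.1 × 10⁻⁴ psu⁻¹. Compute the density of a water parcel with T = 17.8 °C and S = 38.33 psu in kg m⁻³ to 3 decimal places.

T − T₀ = +0.3 K, S − S₀ = -0.46 psu.
Bracket = 1 − α·(+0.3) + β·(-0.46) = 1 + (-4.016 × 10⁻⁴) = 0.9995984.
ρ = 1027 × 0.9995984 = 1026.588 kg m⁻³.

1026.588 kg m⁻³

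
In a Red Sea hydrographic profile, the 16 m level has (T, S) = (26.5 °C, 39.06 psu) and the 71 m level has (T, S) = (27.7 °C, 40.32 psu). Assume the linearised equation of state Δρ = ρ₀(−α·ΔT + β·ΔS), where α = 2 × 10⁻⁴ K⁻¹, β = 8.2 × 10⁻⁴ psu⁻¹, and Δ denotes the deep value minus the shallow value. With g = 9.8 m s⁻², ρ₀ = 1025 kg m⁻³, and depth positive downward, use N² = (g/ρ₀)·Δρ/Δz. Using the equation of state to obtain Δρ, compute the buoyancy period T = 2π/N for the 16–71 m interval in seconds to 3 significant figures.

529 s

ΔT = +1.2 K, ΔS = +1.26 psu (deep − shallow).
Δρ/ρ₀ = −αΔT + βΔS = -2.40 × 10⁻⁴ + 1.0332 × 10⁻³ = 7.932 × 10⁻⁴, so Δρ ≈ 0.8130 kg m⁻³.
N² = (g/ρ₀)·Δρ/Δz = g·(Δρ/ρ₀)/Δz = 9.8 × 7.932 × 10⁻⁴ / 55 = 1.4133 × 10⁻⁴ s⁻².
N = √(1.4133 × 10⁻⁴) = 0.011888 rad s⁻¹ → T = 2π/N = 528.53 s ≈ 529 s.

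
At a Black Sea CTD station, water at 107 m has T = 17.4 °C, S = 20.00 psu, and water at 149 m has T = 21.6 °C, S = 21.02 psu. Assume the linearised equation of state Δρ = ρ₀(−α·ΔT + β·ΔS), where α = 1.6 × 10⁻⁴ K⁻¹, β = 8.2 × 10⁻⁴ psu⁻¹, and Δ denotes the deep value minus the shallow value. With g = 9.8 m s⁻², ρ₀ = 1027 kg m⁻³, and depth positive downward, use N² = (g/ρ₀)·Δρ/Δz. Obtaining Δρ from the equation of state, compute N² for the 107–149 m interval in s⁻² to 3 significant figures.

ΔT = +4.2 K, ΔS = +1.02 psu (deep − shallow).
Δρ/ρ₀ = −αΔT + βΔS = -6.72 × 10⁻⁴ + 8.364 × 10⁻⁴ = 1.644 × 10⁻⁴, so Δρ ≈ 0.1688 kg m⁻³.
N² = (g/ρ₀)·Δρ/Δz = g·(Δρ/ρ₀)/Δz = 9.8 × 1.644 × 10⁻⁴ / 42 = 3.8360 × 10⁻⁵ s⁻² ≈ 3.84 × 10⁻⁵ s⁻².

3.84 × 10⁻⁵ s⁻²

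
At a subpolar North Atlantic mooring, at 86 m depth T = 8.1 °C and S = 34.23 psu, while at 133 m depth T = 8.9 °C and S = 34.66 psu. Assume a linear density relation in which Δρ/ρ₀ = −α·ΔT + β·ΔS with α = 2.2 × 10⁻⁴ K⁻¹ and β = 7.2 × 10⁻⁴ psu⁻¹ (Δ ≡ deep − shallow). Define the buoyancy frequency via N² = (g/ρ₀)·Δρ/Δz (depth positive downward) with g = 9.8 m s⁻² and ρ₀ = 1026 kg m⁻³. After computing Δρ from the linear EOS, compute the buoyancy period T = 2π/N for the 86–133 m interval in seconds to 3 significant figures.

ΔT = +0.8 K, ΔS = +0.43 psu (deep − shallow).
Δρ/ρ₀ = −αΔT + βΔS = -1.76 × 10⁻⁴ + 3.096 × 10⁻⁴ = 1.336 × 10⁻⁴, so Δρ ≈ 0.1371 kg m⁻³.
N² = (g/ρ₀)·Δρ/Δz = g·(Δρ/ρ₀)/Δz = 9.8 × 1.336 × 10⁻⁴ / 47 = 2.7857 × 10⁻⁵ s⁻².
N = √(2.7857 × 10⁻⁵) = 5.2780 × 10⁻³ rad s⁻¹ → T = 2π/N = 1.1904 × 10³ s ≈ 1.19 × 10³ s.

1.19 × 10³ s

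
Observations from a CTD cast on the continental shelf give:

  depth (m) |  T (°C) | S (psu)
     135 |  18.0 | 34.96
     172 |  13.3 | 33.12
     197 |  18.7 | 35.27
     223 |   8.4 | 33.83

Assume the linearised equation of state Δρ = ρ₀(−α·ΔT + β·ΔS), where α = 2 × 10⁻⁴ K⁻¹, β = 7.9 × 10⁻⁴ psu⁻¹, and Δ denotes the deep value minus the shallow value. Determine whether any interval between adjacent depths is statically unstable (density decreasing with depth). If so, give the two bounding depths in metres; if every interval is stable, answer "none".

Evaluate Δρ/ρ₀ = −αΔT + βΔS across each adjacent pair:
  135–172 m: −αΔT+βΔS = −(2 × 10⁻⁴)(-4.7)+(7.9 × 10⁻⁴)(-1.84) = -5.1 × 10⁻⁴ → UNSTABLE
  172–197 m: −αΔT+βΔS = −(2 × 10⁻⁴)(+5.4)+(7.9 × 10⁻⁴)(+2.15) = 6.2 × 10⁻⁴ → stable
  197–223 m: −αΔT+βΔS = −(2 × 10⁻⁴)(-10.3)+(7.9 × 10⁻⁴)(-1.44) = 9.2 × 10⁻⁴ → stable
The 135–172 m interval has Δρ < 0: lighter water underlies denser water.

135–172 m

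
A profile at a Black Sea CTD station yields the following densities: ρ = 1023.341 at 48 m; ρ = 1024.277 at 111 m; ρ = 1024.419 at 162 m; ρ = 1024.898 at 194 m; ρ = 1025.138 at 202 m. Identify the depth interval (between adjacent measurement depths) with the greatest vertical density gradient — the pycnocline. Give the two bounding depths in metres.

194–202 m

Compute the density gradient over each adjacent pair:
  48–111 m: Δρ/Δz = 0.936/63 = 0.015 kg m⁻⁴
  111–162 m: Δρ/Δz = 0.142/51 = 2.8 × 10⁻³ kg m⁻⁴
  162–194 m: Δρ/Δz = 0.479/32 = 0.015 kg m⁻⁴
  194–202 m: Δρ/Δz = 0.240/8 = 0.030 kg m⁻⁴
The largest gradient is in the 194–202 m interval — the pycnocline.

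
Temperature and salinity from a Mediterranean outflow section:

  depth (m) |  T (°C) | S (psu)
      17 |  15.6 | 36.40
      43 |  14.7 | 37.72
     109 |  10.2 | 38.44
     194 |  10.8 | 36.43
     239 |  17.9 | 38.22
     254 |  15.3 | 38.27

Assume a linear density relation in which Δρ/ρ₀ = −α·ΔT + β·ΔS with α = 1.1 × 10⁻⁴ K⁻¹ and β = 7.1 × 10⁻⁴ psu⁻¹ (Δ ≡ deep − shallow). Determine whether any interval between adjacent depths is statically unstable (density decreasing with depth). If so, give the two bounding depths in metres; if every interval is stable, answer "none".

Evaluate Δρ/ρ₀ = −αΔT + βΔS across each adjacent pair:
  17–43 m: −αΔT+βΔS = −(1.1 × 10⁻⁴)(-0.9)+(7.1 × 10⁻⁴)(+1.32) = 1.0 × 10⁻³ → stable
  43–109 m: −αΔT+βΔS = −(1.1 × 10⁻⁴)(-4.5)+(7.1 × 10⁻⁴)(+0.72) = 1.0 × 10⁻³ → stable
  109–194 m: −αΔT+βΔS = −(1.1 × 10⁻⁴)(+0.6)+(7.1 × 10⁻⁴)(-2.01) = -1.5 × 10⁻³ → UNSTABLE
  194–239 m: −αΔT+βΔS = −(1.1 × 10⁻⁴)(+7.1)+(7.1 × 10⁻⁴)(+1.79) = 4.9 × 10⁻⁴ → stable
  239–254 m: −αΔT+βΔS = −(1.1 × 10⁻⁴)(-2.6)+(7.1 × 10⁻⁴)(+0.05) = 3.2 × 10⁻⁴ → stable
The 109–194 m interval has Δρ < 0: lighter water underlies denser water.

109–194 m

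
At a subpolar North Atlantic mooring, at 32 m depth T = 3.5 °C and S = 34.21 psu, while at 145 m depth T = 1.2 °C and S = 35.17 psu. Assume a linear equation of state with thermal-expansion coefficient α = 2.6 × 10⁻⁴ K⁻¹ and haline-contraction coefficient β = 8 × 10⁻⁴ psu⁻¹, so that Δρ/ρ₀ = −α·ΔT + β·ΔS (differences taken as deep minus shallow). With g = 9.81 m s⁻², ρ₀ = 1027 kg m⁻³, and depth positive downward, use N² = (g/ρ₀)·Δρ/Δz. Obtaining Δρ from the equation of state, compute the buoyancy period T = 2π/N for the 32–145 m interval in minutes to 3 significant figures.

9.62 min

ΔT = -2.3 K, ΔS = +0.96 psu (deep − shallow).
Δρ/ρ₀ = −αΔT + βΔS = 5.98 × 10⁻⁴ + 7.68 × 10⁻⁴ = 1.366 × 10⁻³, so Δρ ≈ 1.403 kg m⁻³.
N² = (g/ρ₀)·Δρ/Δz = g·(Δρ/ρ₀)/Δz = 9.81 × 1.366 × 10⁻³ / 113 = 1.1859 × 10⁻⁴ s⁻².
N = √(1.1859 × 10⁻⁴) = 0.010890 rad s⁻¹ → T = 2π/N = 576.97 s = 9.6162 min ≈ 9.62 min.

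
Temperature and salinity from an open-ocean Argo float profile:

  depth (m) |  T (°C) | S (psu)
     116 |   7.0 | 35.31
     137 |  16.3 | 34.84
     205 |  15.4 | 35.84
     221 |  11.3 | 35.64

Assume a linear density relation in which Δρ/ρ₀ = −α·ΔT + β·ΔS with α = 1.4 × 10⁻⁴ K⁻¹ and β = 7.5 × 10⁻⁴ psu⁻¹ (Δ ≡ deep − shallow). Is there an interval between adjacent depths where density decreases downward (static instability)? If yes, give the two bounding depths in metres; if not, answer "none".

116–137 m

Evaluate Δρ/ρ₀ = −αΔT + βΔS across each adjacent pair:
  116–137 m: −αΔT+βΔS = −(1.4 × 10⁻⁴)(+9.3)+(7.5 × 10⁻⁴)(-0.47) = -1.7 × 10⁻³ → UNSTABLE
  137–205 m: −αΔT+βΔS = −(1.4 × 10⁻⁴)(-0.9)+(7.5 × 10⁻⁴)(+1.00) = 8.8 × 10⁻⁴ → stable
  205–221 m: −αΔT+βΔS = −(1.4 × 10⁻⁴)(-4.1)+(7.5 × 10⁻⁴)(-0.20) = 4.2 × 10⁻⁴ → stable
The 116–137 m interval has Δρ < 0: lighter water underlies denser water.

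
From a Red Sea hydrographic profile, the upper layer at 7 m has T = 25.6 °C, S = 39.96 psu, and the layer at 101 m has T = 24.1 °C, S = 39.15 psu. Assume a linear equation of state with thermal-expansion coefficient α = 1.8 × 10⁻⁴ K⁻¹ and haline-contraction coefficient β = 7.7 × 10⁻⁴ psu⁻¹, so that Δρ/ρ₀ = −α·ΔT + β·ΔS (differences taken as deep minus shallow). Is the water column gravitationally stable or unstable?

unstable

ΔT = 24.1 − 25.6 = -1.5 K and ΔS = 39.15 − 39.96 = -0.81 psu (deep − shallow).
−αΔT = 2.70 × 10⁻⁴; βΔS = -6.237 × 10⁻⁴; sum Δρ/ρ₀ = -3.537 × 10⁻⁴.
Δρ/ρ₀ < 0, so Δρ < 0: deeper water is lighter → statically unstable; the column would overturn.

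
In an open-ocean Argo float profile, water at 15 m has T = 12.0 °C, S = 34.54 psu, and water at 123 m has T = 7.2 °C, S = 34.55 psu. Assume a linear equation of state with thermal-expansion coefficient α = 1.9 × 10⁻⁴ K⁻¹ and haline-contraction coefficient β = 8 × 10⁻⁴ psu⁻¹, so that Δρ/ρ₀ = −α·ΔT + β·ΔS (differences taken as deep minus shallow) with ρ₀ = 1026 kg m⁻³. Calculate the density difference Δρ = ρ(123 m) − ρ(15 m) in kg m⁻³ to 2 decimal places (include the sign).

+0.94 kg m⁻³

ΔT = -4.8 K, ΔS = +0.01 psu (deep − shallow).
Δρ/ρ₀ = −(1.9 × 10⁻⁴)(-4.8) + (8 × 10⁻⁴)(+0.01) = 9.20 × 10⁻⁴.
Δρ = 1026 × (9.20 × 10⁻⁴) = +0.94 kg m⁻³.
Positive Δρ: denser below, stable.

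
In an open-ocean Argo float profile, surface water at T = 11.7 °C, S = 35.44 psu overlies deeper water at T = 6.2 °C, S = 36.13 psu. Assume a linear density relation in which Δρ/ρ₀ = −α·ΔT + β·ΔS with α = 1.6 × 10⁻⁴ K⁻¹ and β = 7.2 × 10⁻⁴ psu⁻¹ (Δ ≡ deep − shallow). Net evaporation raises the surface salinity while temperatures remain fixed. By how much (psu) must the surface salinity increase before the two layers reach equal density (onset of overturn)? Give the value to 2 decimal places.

Neutral buoyancy requires −α(T_deep − T_surf) + β(S_deep − S_surf′) = 0.
S_surf′ = S_deep − (α/β)·ΔT = 36.13 − (1.6 × 10⁻⁴/7.2 × 10⁻⁴)·(-5.5) = 37.3522 psu.
Increase required: 37.3522 − 35.44 = 1.9122 psu.

1.91 psu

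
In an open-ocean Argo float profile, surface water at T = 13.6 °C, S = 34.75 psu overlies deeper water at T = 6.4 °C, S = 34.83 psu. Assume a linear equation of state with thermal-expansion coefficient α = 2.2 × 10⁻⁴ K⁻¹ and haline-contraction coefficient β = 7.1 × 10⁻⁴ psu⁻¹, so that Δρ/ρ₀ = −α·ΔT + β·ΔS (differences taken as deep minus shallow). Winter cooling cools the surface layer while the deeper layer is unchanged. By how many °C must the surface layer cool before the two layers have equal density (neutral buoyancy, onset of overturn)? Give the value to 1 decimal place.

7.5 °C

Neutral buoyancy requires Δρ = 0, i.e. −α(T_deep − T_surf′) + β(S_deep − S_surf) = 0.
T_surf′ = T_deep − (β/α)·ΔS = 6.4 − (7.1 × 10⁻⁴/2.2 × 10⁻⁴)·(+0.08) = 6.142 °C.
Cooling required: 13.6 − (6.142) = 7.458 °C.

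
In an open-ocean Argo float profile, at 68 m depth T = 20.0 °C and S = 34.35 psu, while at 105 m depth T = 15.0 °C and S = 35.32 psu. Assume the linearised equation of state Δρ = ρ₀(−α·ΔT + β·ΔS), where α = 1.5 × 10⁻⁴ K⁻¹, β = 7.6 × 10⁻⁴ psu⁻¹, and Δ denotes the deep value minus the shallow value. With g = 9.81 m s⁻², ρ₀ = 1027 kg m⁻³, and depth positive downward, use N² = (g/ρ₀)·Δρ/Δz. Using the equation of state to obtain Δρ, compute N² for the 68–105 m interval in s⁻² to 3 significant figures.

3.94 × 10⁻⁴ s⁻²

ΔT = -5.0 K, ΔS = +0.97 psu (deep − shallow).
Δρ/ρ₀ = −αΔT + βΔS = 7.50 × 10⁻⁴ + 7.372 × 10⁻⁴ = 1.4872 × 10⁻³, so Δρ ≈ 1.527 kg m⁻³.
N² = (g/ρ₀)·Δρ/Δz = g·(Δρ/ρ₀)/Δz = 9.81 × 1.4872 × 10⁻³ / 37 = 3.9431 × 10⁻⁴ s⁻² ≈ 3.94 × 10⁻⁴ s⁻².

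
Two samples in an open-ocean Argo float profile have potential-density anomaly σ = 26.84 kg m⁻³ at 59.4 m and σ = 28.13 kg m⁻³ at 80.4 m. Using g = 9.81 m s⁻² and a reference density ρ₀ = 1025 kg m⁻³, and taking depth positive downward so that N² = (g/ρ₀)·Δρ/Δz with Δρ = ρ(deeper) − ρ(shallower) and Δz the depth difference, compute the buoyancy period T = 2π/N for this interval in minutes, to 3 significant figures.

4.32 min

Δρ = 1028.13 − 1026.84 = 1.29 kg m⁻³ over Δz = 80.4 − 59.4 = 21 m.
N² = (9.81/1025) × (1.29/21) = 5.8792 × 10⁻⁴ s⁻².
N = √(5.8792 × 10⁻⁴) = 0.024247 rad s⁻¹, so T = 2π/N = 259.13 s = 4.3188 min ≈ 4.32 min.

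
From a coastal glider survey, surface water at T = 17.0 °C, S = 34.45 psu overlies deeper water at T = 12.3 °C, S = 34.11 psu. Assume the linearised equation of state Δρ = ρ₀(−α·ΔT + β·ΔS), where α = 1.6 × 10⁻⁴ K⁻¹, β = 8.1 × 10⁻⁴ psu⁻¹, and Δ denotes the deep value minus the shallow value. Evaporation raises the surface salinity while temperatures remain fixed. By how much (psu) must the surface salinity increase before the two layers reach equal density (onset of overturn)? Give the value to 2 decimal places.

Neutral buoyancy requires −α(T_deep − T_surf) + β(S_deep − S_surf′) = 0.
S_surf′ = S_deep − (α/β)·ΔT = 34.11 − (1.6 × 10⁻⁴/8.1 × 10⁻⁴)·(-4.7) = 35.0384 psu.
Increase required: 35.0384 − 34.45 = 0.5884 psu.

0.59 psu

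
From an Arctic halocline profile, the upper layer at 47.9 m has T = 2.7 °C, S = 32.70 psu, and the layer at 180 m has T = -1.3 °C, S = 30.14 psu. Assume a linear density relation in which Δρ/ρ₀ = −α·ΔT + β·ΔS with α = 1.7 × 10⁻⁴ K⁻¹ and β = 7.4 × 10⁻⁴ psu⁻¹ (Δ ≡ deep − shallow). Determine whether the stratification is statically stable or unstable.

unstable

ΔT = -1.3 − 2.7 = -4.0 K and ΔS = 30.14 − 32.70 = -2.56 psu (deep − shallow).
−αΔT = 6.80 × 10⁻⁴; βΔS = -1.8944 × 10⁻³; sum Δρ/ρ₀ = -1.2144 × 10⁻³.
Δρ/ρ₀ < 0, so Δρ < 0: deeper water is lighter → statically unstable; the column would overturn.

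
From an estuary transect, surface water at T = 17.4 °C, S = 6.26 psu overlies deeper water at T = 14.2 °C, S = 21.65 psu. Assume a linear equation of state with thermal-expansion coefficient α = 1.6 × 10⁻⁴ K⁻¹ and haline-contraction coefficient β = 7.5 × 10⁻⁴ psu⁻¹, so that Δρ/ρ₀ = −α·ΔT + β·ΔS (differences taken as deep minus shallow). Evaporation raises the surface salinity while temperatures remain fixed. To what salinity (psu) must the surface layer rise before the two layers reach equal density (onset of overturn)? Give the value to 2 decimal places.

Neutral buoyancy requires −α(T_deep − T_surf) + β(S_deep − S_surf′) = 0.
S_surf′ = S_deep − (α/β)·ΔT = 21.65 − (1.6 × 10⁻⁴/7.5 × 10⁻⁴)·(-3.2) = 22.3327 psu.
Increase required: 22.3327 − 6.26 = 16.0727 psu.

22.33 psu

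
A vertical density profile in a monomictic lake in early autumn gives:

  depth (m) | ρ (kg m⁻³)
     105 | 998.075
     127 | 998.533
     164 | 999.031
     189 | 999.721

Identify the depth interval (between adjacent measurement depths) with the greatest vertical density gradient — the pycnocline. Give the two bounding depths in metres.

164–189 m

Compute the density gradient over each adjacent pair:
  105–127 m: Δρ/Δz = 0.458/22 = 0.021 kg m⁻⁴
  127–164 m: Δρ/Δz = 0.498/37 = 0.013 kg m⁻⁴
  164–189 m: Δρ/Δz = 0.690/25 = 0.028 kg m⁻⁴
The largest gradient is in the 164–189 m interval — the pycnocline.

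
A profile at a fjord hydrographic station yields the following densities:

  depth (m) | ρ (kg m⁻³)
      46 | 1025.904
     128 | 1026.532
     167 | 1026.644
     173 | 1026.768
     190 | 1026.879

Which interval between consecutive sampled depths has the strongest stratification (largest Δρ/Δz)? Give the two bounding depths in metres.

Compute the density gradient over each adjacent pair:
  46–128 m: Δρ/Δz = 0.628/82 = 7.7 × 10⁻³ kg m⁻⁴
  128–167 m: Δρ/Δz = 0.112/39 = 2.9 × 10⁻³ kg m⁻⁴
  167–173 m: Δρ/Δz = 0.124/6 = 0.021 kg m⁻⁴
  173–190 m: Δρ/Δz = 0.111/17 = 6.5 × 10⁻³ kg m⁻⁴
The largest gradient is in the 167–173 m interval — the pycnocline.

167–173 m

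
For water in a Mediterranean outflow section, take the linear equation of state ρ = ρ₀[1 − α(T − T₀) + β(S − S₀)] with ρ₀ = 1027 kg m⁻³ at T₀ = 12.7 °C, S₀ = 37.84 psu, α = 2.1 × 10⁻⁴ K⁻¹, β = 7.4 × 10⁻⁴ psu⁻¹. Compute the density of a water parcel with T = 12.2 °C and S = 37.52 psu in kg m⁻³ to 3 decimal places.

1026.865 kg m⁻³

T − T₀ = -0.5 K, S − S₀ = -0.32 psu.
Bracket = 1 − α·(-0.5) + β·(-0.32) = 1 + (-1.318 × 10⁻⁴) = 0.9998682.
ρ = 1027 × 0.9998682 = 1026.865 kg m⁻³.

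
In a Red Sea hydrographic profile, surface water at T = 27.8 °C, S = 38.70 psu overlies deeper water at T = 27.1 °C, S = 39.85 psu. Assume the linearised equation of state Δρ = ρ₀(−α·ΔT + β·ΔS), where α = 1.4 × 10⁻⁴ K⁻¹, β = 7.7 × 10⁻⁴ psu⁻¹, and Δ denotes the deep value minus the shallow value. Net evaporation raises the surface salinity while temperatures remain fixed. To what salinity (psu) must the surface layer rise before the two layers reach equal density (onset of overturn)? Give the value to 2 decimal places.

39.98 psu

Neutral buoyancy requires −α(T_deep − T_surf) + β(S_deep − S_surf′) = 0.
S_surf′ = S_deep − (α/β)·ΔT = 39.85 − (1.4 × 10⁻⁴/7.7 × 10⁻⁴)·(-0.7) = 39.9773 psu.
Increase required: 39.9773 − 38.70 = 1.2773 psu.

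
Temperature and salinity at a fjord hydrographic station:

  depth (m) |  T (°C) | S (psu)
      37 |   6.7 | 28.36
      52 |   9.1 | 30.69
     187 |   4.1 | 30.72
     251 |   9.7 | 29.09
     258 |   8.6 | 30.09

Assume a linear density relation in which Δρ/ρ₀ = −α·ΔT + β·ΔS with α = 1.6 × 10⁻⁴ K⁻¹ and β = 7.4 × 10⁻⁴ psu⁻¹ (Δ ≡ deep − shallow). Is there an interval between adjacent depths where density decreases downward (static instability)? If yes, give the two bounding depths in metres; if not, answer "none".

Evaluate Δρ/ρ₀ = −αΔT + βΔS across each adjacent pair:
  37–52 m: −αΔT+βΔS = −(1.6 × 10⁻⁴)(+2.4)+(7.4 × 10⁻⁴)(+2.33) = 1.3 × 10⁻³ → stable
  52–187 m: −αΔT+βΔS = −(1.6 × 10⁻⁴)(-5.0)+(7.4 × 10⁻⁴)(+0.03) = 8.2 × 10⁻⁴ → stable
  187–251 m: −αΔT+βΔS = −(1.6 × 10⁻⁴)(+5.6)+(7.4 × 10⁻⁴)(-1.63) = -2.1 × 10⁻³ → UNSTABLE
  251–258 m: −αΔT+βΔS = −(1.6 × 10⁻⁴)(-1.1)+(7.4 × 10⁻⁴)(+1.00) = 9.2 × 10⁻⁴ → stable
The 187–251 m interval has Δρ < 0: lighter water underlies denser water.

187–251 m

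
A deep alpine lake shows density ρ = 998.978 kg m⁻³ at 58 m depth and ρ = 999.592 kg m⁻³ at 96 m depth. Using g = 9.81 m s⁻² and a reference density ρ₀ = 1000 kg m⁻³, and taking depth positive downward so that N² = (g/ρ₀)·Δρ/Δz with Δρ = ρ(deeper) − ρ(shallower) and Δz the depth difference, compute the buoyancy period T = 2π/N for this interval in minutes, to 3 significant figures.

8.32 min

Δρ = 999.592 − 998.978 = 0.614 kg m⁻³ over Δz = 96 − 58 = 38 m.
N² = (9.81/1000) × (0.614/38) = 1.5851 × 10⁻⁴ s⁻².
N = √(1.5851 × 10⁻⁴) = 0.012590 rad s⁻¹, so T = 2π/N = 499.06 s = 8.3177 min ≈ 8.32 min.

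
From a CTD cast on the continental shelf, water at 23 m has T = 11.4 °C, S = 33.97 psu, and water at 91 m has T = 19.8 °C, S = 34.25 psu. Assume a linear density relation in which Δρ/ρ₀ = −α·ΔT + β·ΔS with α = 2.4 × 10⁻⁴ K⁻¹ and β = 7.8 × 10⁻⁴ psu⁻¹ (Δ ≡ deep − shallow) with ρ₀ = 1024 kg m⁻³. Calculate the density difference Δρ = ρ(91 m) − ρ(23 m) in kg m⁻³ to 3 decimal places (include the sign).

-1.841 kg m⁻³

ΔT = +8.4 K, ΔS = +0.28 psu (deep − shallow).
Δρ/ρ₀ = −(2.4 × 10⁻⁴)(+8.4) + (7.8 × 10⁻⁴)(+0.28) = -1.7976 × 10⁻³.
Δρ = 1024 × (-1.7976 × 10⁻³) = -1.841 kg m⁻³.
Negative Δρ: lighter below, statically unstable.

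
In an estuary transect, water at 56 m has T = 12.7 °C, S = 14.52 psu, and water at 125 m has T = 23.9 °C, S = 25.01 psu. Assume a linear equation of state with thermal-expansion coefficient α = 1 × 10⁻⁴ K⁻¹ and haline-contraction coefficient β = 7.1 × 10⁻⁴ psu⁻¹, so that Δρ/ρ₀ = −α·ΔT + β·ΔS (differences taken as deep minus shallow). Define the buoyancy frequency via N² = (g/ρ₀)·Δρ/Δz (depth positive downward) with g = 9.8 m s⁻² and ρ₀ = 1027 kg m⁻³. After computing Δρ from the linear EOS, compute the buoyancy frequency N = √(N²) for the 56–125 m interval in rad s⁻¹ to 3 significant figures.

ΔT = +11.2 K, ΔS = +10.49 psu (deep − shallow).
Δρ/ρ₀ = −αΔT + βΔS = -1.12 × 10⁻³ + 7.4479 × 10⁻³ = 6.3279 × 10⁻³, so Δρ ≈ 6.499 kg m⁻³.
N² = (g/ρ₀)·Δρ/Δz = g·(Δρ/ρ₀)/Δz = 9.8 × 6.3279 × 10⁻³ / 69 = 8.9875 × 10⁻⁴ s⁻².
N = √(8.9875 × 10⁻⁴) = 0.029979 rad s⁻¹ ≈ 0.0300 rad s⁻¹.

0.0300 rad s⁻¹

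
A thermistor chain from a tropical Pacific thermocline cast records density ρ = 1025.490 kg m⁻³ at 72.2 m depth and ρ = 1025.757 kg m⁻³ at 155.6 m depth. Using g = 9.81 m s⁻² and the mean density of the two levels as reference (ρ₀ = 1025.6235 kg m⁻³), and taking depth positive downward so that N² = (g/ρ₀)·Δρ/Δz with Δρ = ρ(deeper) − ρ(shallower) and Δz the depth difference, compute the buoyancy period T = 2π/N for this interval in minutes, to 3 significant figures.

Δρ = 1025.757 − 1025.490 = 0.267 kg m⁻³ over Δz = 155.6 − 72.2 = 83.4 m.
N² = (9.81/1025.6235) × (0.267/83.4) = 3.0621 × 10⁻⁵ s⁻².
N = √(3.0621 × 10⁻⁵) = 5.5336 × 10⁻³ rad s⁻¹, so T = 2π/N = 1.1355 × 10³ s = 18.925 min ≈ 18.9 min.

18.9 min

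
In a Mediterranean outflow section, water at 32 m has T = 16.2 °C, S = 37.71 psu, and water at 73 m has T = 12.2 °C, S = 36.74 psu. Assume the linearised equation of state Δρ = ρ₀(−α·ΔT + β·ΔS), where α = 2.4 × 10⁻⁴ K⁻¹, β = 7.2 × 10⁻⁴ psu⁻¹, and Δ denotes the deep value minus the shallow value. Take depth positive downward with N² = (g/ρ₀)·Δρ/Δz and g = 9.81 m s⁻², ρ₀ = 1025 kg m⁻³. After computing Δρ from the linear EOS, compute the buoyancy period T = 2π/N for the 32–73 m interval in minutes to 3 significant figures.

13.2 min

ΔT = -4.0 K, ΔS = -0.97 psu (deep − shallow).
Δρ/ρ₀ = −αΔT + βΔS = 9.60 × 10⁻⁴ − 6.984 × 10⁻⁴ = 2.616 × 10⁻⁴, so Δρ ≈ 0.2681 kg m⁻³.
N² = (g/ρ₀)·Δρ/Δz = g·(Δρ/ρ₀)/Δz = 9.81 × 2.616 × 10⁻⁴ / 41 = 6.2593 × 10⁻⁵ s⁻².
N = √(6.2593 × 10⁻⁵) = 7.9116 × 10⁻³ rad s⁻¹ → T = 2π/N = 794.17 s = 13.236 min ≈ 13.2 min.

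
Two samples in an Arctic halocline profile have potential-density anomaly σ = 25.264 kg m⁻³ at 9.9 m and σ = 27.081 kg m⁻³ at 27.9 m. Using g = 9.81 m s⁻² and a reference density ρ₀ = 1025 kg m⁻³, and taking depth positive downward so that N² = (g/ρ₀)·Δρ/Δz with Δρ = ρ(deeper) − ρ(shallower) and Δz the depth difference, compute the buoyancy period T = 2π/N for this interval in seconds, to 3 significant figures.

202 s

Δρ = 1027.081 − 1025.264 = 1.817 kg m⁻³ over Δz = 27.9 − 9.9 = 18 m.
N² = (9.81/1025) × (1.817/18) = 9.6611 × 10⁻⁴ s⁻².
N = √(9.6611 × 10⁻⁴) = 0.031082 rad s⁻¹, so T = 2π/N = 202.15 s ≈ 202 s.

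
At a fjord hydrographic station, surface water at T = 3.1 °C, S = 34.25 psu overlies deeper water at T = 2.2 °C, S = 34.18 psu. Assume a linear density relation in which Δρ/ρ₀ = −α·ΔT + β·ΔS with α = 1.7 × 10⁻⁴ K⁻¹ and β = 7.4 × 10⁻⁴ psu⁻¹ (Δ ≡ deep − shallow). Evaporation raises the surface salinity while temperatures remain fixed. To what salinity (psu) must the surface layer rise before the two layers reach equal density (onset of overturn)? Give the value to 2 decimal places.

34.39 psu

Neutral buoyancy requires −α(T_deep − T_surf) + β(S_deep − S_surf′) = 0.
S_surf′ = S_deep − (α/β)·ΔT = 34.18 − (1.7 × 10⁻⁴/7.4 × 10⁻⁴)·(-0.9) = 34.3868 psu.
Increase required: 34.3868 − 34.25 = 0.1368 psu.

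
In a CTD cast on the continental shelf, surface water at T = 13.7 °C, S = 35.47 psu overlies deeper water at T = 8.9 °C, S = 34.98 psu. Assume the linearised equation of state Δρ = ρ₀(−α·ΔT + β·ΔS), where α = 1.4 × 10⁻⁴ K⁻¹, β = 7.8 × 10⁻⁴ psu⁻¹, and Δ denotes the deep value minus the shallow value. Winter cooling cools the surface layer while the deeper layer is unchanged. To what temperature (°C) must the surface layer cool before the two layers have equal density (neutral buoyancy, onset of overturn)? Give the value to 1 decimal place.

Neutral buoyancy requires Δρ = 0, i.e. −α(T_deep − T_surf′) + β(S_deep − S_surf) = 0.
T_surf′ = T_deep − (β/α)·ΔS = 8.9 − (7.8 × 10⁻⁴/1.4 × 10⁻⁴)·(-0.49) = 11.630 °C.
Cooling required: 13.7 − (11.630) = 2.070 °C.

11.6 °C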